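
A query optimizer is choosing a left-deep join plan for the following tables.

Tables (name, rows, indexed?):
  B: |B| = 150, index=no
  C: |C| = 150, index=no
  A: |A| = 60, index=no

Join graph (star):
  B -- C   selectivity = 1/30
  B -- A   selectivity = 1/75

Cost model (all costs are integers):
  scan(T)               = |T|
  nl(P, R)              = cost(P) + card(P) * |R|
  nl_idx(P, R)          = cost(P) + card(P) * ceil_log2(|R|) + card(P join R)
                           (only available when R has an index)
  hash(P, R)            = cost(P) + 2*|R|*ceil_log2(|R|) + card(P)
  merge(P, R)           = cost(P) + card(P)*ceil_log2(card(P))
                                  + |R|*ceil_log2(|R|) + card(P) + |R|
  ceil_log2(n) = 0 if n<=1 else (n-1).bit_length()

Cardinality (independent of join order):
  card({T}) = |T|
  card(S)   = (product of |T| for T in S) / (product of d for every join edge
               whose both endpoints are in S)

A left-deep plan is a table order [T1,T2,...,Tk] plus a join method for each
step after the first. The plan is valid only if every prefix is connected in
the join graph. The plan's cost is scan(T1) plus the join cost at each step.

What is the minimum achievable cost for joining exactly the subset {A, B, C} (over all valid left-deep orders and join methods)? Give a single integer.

Selinger DP over subsets of {A,B,C}:
  {B}: scan cost=150, card=150
  {C}: scan cost=150, card=150
  {A}: scan cost=60, card=60
  {BC}: card=750; try (C,hash)→2700, (B,hash)→2700, (C,merge)→2850, (B,merge)→2850, (C,nl)→22650, (B,nl)→22650; best=2700 via (C,hash)
  {AB}: card=120; try (A,hash)→1020, (B,merge)→1830, (A,merge)→1920, (B,hash)→2520, (B,nl)→9060, (A,nl)→9150; best=1020 via (A,hash)
  {ABC}: card=600; try (C,merge)→3330, (C,hash)→3540, (A,hash)→4170, (A,merge)→11370, (C,nl)→19020, (A,nl)→47700; best=3330 via (C,merge)

3330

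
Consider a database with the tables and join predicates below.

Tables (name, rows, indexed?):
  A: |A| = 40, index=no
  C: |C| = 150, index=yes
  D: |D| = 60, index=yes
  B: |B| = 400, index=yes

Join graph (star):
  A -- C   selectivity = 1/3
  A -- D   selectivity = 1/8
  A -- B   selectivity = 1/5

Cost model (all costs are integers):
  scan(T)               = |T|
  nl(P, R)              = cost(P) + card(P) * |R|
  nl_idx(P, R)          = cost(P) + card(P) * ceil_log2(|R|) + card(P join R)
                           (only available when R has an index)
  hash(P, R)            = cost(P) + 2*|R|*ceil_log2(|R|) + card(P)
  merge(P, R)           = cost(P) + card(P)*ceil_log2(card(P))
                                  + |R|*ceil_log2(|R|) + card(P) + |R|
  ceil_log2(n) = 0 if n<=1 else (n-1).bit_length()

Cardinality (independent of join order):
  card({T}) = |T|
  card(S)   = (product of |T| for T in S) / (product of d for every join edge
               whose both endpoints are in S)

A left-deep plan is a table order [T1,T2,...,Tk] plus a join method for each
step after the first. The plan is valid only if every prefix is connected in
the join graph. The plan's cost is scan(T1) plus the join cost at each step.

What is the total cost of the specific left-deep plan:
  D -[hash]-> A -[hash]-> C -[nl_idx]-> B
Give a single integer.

step 1: scan D: cost=60, card=60
step 2: join A via hash
    card(P join A) = 60*40/(8) = 300
    cost = 60 + 2*40*6 + 60 = 600
step 3: join C via hash
    card(P join C) = 300*150/(3) = 15000
    cost = 600 + 2*150*8 + 300 = 3300
step 4: join B via nl_idx
    card(P join B) = 15000*400/(5) = 1200000
    cost = 3300 + 15000*9 + 1200000 = 1338300

1338300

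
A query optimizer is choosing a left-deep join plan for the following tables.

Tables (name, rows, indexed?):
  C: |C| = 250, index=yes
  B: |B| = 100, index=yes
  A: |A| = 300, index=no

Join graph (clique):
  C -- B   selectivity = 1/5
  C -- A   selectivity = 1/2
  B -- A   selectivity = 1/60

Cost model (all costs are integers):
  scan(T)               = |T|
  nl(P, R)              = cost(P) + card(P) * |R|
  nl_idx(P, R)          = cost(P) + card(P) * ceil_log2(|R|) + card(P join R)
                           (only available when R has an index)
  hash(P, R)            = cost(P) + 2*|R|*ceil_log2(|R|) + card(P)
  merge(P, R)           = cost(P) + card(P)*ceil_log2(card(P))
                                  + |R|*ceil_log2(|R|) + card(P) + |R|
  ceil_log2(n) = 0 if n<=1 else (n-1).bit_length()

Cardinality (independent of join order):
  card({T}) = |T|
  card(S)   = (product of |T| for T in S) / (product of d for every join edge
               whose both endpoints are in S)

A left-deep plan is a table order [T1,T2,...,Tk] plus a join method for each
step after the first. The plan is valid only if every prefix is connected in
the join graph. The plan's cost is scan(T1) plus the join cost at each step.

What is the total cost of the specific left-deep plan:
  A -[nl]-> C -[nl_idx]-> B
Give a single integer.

step 1: scan A: cost=300, card=300
step 2: join C via nl
    card(P join C) = 300*250/(2) = 37500
    cost = 300 + 300*250 = 75300
step 3: join B via nl_idx
    card(P join B) = 37500*100/(5*60) = 12500
    cost = 75300 + 37500*7 + 12500 = 350300

350300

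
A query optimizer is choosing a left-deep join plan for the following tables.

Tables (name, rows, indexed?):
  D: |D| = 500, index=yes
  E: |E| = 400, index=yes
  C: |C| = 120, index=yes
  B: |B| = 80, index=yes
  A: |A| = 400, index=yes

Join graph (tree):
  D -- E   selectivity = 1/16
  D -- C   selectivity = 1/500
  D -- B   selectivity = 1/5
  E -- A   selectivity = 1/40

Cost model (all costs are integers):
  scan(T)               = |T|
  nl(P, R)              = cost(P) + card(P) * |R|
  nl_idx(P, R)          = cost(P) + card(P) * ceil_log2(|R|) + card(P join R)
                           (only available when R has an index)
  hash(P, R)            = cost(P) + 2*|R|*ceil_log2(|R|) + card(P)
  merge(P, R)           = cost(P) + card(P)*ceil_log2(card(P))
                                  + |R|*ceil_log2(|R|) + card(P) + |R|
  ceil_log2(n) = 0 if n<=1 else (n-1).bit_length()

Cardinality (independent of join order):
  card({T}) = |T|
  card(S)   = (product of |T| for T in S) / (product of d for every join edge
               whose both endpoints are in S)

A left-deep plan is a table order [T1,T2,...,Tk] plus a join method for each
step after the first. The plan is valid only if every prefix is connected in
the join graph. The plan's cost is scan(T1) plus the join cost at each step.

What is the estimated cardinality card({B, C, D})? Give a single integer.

1920

Tables in S: B(80), C(120), D(500)
Edges inside S: D-C(d=500), D-B(d=5)
numerator = 80 * 120 * 500 = 4800000
denominator = 500 * 5 = 2500
card(S) = 4800000 / 2500 = 1920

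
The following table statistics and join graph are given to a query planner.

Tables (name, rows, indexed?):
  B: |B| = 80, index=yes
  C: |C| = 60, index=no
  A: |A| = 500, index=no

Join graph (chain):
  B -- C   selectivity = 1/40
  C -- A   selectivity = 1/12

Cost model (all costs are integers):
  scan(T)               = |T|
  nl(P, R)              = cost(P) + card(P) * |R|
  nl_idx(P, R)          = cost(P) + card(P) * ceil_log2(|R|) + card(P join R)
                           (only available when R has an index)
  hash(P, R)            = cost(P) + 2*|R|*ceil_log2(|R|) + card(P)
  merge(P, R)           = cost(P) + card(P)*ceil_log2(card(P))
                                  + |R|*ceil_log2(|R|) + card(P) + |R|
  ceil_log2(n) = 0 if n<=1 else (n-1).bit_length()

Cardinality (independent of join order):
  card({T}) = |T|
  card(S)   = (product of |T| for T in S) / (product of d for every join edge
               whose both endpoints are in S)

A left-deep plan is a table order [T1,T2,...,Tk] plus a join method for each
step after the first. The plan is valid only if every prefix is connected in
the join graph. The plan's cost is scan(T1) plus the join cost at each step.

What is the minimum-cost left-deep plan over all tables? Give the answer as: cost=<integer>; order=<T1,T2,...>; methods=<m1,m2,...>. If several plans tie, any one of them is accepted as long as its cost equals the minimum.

cost=5340; order=A,C,B; methods=hash,hash

Selinger DP (subsets sized 1..n):
  {B}: scan cost=80, card=80
  {C}: scan cost=60, card=60
  {A}: scan cost=500, card=500
  {BC}: card=120; try (B,nl_idx)→600, (C,hash)→880, (B,merge)→1120, (C,merge)→1140, (B,hash)→1240, (B,nl)→4860 …(+1); best=600 via (B,nl_idx)
  {AC}: card=2500; try (C,hash)→1720, (A,merge)→5480, (C,merge)→5920, (A,hash)→9120, (A,nl)→30060, (C,nl)→30500; best=1720 via (C,hash)
  {ABC}: card=5000; try (B,hash)→5340, (A,merge)→6560, (A,hash)→9720, (B,nl_idx)→24220, (B,merge)→34860, (A,nl)→60600 …(+1); best=5340 via (B,hash)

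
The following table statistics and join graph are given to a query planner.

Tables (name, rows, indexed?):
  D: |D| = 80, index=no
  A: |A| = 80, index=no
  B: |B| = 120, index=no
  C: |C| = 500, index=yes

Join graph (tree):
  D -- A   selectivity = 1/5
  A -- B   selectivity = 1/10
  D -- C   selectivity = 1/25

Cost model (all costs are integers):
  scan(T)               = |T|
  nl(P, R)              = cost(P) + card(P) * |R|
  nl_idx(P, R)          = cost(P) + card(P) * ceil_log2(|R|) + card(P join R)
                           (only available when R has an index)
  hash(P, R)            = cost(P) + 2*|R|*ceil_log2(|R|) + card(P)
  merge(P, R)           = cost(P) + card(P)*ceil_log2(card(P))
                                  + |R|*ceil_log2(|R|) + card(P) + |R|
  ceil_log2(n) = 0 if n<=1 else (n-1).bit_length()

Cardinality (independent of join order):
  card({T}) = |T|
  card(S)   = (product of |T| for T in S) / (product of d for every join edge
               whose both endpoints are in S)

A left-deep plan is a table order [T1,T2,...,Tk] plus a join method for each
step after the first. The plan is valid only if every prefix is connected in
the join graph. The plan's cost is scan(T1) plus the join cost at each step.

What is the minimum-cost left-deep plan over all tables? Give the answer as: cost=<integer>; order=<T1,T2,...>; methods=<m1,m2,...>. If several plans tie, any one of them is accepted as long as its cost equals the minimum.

Selinger DP (subsets sized 1..n):
  {D}: scan cost=80, card=80
  {A}: scan cost=80, card=80
  {B}: scan cost=120, card=120
  {C}: scan cost=500, card=500
  {AD}: card=1280; try (D,hash)→1280, (A,hash)→1280, (D,merge)→1360, (A,merge)→1360, (D,nl)→6480, (A,nl)→6480; best=1280 via (D,hash)
  {CD}: card=1600; try (D,hash)→2120, (C,nl_idx)→2400, (C,merge)→5720, (D,merge)→6140, (C,hash)→9160, (C,nl)→40080 …(+1); best=2120 via (D,hash)
  {AB}: card=960; try (A,hash)→1360, (B,merge)→1680, (A,merge)→1720, (B,hash)→1840, (B,nl)→9680, (A,nl)→9720; best=1360 via (A,hash)
  {ABD}: card=15360; try (D,hash)→3440, (B,hash)→4240, (D,merge)→12560, (B,merge)→17600, (D,nl)→78160, (B,nl)→154880; best=3440 via (D,hash)
  {ACD}: card=25600; try (A,hash)→4840, (C,hash)→11560, (C,merge)→21640, (A,merge)→21960, (C,nl_idx)→38400, (A,nl)→130120 …(+1); best=4840 via (A,hash)
  {ABCD}: card=307200; try (C,hash)→27800, (B,hash)→32120, (C,merge)→238840, (B,merge)→415400, (C,nl_idx)→448880, (B,nl)→3076840 …(+1); best=27800 via (C,hash)

cost=27800; order=B,A,D,C; methods=hash,hash,hash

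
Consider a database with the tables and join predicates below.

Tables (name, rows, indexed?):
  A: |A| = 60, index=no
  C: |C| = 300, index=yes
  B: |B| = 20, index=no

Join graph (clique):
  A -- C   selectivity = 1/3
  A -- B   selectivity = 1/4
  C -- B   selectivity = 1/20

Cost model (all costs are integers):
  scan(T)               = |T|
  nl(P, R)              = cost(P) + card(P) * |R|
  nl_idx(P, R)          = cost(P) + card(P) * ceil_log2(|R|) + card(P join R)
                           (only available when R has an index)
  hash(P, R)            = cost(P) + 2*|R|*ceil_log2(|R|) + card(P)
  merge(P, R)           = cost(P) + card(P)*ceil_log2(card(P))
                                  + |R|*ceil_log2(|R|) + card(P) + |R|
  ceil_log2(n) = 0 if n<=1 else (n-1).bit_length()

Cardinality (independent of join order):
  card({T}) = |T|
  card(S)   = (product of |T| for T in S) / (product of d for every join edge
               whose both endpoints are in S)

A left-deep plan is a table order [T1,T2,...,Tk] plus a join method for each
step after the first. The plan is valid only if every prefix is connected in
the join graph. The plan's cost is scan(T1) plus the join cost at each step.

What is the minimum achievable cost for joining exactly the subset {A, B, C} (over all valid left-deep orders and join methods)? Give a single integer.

1520

Selinger DP over subsets of {A,B,C}:
  {A}: scan cost=60, card=60
  {C}: scan cost=300, card=300
  {B}: scan cost=20, card=20
  {AC}: card=6000; try (A,hash)→1320, (C,merge)→3480, (A,merge)→3720, (C,hash)→5520, (C,nl_idx)→6600, (C,nl)→18060 …(+1); best=1320 via (A,hash)
  {AB}: card=300; try (B,hash)→320, (A,merge)→560, (B,merge)→600, (A,hash)→760, (A,nl)→1220, (B,nl)→1260; best=320 via (B,hash)
  {BC}: card=300; try (C,nl_idx)→500, (B,hash)→800, (C,merge)→3140, (B,merge)→3420, (C,hash)→5440, (C,nl)→6020 …(+1); best=500 via (C,nl_idx)
  {ABC}: card=1500; try (A,hash)→1520, (A,merge)→3920, (C,nl_idx)→4520, (C,hash)→6020, (C,merge)→6320, (B,hash)→7520 …(+4); best=1520 via (A,hash)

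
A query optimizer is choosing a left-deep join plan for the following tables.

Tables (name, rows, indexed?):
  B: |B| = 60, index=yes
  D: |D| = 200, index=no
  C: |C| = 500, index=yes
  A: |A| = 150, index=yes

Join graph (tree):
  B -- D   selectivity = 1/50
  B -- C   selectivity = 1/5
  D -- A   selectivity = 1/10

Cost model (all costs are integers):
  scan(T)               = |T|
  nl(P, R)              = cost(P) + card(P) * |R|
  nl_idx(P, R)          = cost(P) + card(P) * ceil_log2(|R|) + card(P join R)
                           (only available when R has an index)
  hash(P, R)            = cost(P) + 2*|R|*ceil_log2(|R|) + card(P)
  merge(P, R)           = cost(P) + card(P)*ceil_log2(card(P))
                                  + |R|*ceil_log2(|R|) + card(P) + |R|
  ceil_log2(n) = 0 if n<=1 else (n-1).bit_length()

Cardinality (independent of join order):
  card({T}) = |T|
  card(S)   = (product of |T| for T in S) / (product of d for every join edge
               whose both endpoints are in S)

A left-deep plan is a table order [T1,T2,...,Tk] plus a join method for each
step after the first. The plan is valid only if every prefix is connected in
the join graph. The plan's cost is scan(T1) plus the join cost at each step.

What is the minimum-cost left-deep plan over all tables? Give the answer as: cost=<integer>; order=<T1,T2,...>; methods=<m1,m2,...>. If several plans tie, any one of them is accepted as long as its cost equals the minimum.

Selinger DP (subsets sized 1..n):
  {B}: scan cost=60, card=60
  {D}: scan cost=200, card=200
  {C}: scan cost=500, card=500
  {A}: scan cost=150, card=150
  {BD}: card=240; try (B,hash)→1120, (B,nl_idx)→1640, (D,merge)→2280, (B,merge)→2420, (D,hash)→3320, (D,nl)→12060 …(+1); best=1120 via (B,hash)
  {BC}: card=6000; try (B,hash)→1720, (C,merge)→5480, (B,merge)→5920, (C,nl_idx)→6600, (C,hash)→9120, (B,nl_idx)→9500 …(+2); best=1720 via (B,hash)
  {AD}: card=3000; try (A,hash)→2800, (D,merge)→3300, (A,merge)→3350, (D,hash)→3500, (A,nl_idx)→4800, (D,nl)→30150 …(+1); best=2800 via (A,hash)
  {BCD}: card=24000; try (C,merge)→8280, (C,hash)→10360, (D,hash)→10920, (C,nl_idx)→27280, (D,merge)→87520, (C,nl)→121120 …(+1); best=8280 via (C,merge)
  {ABD}: card=3600; try (A,hash)→3760, (A,merge)→4630, (B,hash)→6520, (A,nl_idx)→6640, (B,nl_idx)→24400, (A,nl)→37120 …(+2); best=3760 via (A,hash)
  {ABCD}: card=360000; try (C,hash)→16360, (A,hash)→34680, (C,merge)→55560, (A,merge)→393630, (C,nl_idx)→396160, (A,nl_idx)→560280 …(+2); best=16360 via (C,hash)

cost=16360; order=D,B,A,C; methods=hash,hash,hash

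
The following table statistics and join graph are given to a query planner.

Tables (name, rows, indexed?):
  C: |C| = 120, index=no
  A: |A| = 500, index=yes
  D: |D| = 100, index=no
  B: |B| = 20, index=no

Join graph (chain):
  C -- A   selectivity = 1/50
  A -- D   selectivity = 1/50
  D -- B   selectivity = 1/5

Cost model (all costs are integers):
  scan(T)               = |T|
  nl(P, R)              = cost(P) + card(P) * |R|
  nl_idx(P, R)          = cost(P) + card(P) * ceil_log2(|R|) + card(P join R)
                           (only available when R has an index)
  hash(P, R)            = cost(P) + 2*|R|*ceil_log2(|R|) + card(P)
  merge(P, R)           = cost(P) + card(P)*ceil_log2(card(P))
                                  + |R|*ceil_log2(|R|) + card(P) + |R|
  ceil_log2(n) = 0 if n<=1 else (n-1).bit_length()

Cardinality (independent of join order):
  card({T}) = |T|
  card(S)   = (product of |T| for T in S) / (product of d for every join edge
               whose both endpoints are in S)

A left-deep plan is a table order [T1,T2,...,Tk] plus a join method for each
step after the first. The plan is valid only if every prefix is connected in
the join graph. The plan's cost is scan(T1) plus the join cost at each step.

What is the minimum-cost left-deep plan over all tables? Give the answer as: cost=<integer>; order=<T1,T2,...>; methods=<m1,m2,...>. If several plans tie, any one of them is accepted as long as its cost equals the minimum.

Selinger DP (subsets sized 1..n):
  {C}: scan cost=120, card=120
  {A}: scan cost=500, card=500
  {D}: scan cost=100, card=100
  {B}: scan cost=20, card=20
  {AC}: card=1200; try (A,nl_idx)→2400, (C,hash)→2680, (A,merge)→6080, (C,merge)→6460, (A,hash)→9240, (A,nl)→60120 …(+1); best=2400 via (A,nl_idx)
  {AD}: card=1000; try (A,nl_idx)→2000, (D,hash)→2400, (A,merge)→5900, (D,merge)→6300, (A,hash)→9200, (A,nl)→50100 …(+1); best=2000 via (A,nl_idx)
  {BD}: card=400; try (B,hash)→400, (D,merge)→940, (B,merge)→1020, (D,hash)→1440, (D,nl)→2020, (B,nl)→2100; best=400 via (B,hash)
  {ACD}: card=2400; try (C,hash)→4680, (D,hash)→5000, (C,merge)→13960, (D,merge)→17600, (C,nl)→122000, (D,nl)→122400; best=4680 via (C,hash)
  {ABD}: card=4000; try (B,hash)→3200, (A,nl_idx)→8000, (A,merge)→9400, (A,hash)→9800, (B,merge)→13120, (B,nl)→22000 …(+1); best=3200 via (B,hash)
  {ABCD}: card=9600; try (B,hash)→7280, (C,hash)→8880, (B,merge)→36000, (B,nl)→52680, (C,merge)→56160, (C,nl)→483200; best=7280 via (B,hash)

cost=7280; order=D,A,C,B; methods=nl_idx,hash,hash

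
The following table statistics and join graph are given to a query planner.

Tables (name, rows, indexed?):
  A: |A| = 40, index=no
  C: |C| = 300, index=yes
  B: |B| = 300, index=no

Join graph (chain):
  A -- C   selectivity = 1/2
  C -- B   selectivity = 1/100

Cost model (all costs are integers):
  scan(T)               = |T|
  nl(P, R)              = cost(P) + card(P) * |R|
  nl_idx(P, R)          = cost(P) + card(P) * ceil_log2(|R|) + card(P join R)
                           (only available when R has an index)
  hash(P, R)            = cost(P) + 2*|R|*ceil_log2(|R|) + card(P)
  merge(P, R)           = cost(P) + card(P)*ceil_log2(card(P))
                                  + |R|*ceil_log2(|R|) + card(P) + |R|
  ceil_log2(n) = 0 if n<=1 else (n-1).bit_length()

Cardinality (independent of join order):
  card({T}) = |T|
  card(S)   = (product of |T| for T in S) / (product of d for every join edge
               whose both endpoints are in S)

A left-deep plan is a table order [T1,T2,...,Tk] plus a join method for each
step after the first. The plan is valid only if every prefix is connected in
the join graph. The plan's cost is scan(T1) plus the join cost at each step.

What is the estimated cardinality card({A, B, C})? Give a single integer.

18000

Tables in S: A(40), B(300), C(300)
Edges inside S: A-C(d=2), C-B(d=100)
numerator = 40 * 300 * 300 = 3600000
denominator = 2 * 100 = 200
card(S) = 3600000 / 200 = 18000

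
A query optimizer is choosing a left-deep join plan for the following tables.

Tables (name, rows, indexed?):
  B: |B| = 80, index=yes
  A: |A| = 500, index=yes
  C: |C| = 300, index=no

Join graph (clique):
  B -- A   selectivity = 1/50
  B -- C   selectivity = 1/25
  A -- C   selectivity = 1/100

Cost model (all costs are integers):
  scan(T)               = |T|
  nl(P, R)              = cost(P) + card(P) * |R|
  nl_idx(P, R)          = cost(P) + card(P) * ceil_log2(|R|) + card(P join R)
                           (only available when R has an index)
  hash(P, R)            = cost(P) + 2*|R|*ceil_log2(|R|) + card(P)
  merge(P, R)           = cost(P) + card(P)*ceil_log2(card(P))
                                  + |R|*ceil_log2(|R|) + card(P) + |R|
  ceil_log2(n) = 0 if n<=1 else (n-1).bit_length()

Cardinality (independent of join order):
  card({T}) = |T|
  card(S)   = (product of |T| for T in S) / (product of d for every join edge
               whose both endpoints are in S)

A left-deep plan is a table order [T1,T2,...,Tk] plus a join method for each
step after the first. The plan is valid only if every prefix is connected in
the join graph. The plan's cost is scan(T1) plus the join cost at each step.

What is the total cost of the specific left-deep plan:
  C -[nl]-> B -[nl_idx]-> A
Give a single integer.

33036

step 1: scan C: cost=300, card=300
step 2: join B via nl
    card(P join B) = 300*80/(25) = 960
    cost = 300 + 300*80 = 24300
step 3: join A via nl_idx
    card(P join A) = 960*500/(50*100) = 96
    cost = 24300 + 960*9 + 96 = 33036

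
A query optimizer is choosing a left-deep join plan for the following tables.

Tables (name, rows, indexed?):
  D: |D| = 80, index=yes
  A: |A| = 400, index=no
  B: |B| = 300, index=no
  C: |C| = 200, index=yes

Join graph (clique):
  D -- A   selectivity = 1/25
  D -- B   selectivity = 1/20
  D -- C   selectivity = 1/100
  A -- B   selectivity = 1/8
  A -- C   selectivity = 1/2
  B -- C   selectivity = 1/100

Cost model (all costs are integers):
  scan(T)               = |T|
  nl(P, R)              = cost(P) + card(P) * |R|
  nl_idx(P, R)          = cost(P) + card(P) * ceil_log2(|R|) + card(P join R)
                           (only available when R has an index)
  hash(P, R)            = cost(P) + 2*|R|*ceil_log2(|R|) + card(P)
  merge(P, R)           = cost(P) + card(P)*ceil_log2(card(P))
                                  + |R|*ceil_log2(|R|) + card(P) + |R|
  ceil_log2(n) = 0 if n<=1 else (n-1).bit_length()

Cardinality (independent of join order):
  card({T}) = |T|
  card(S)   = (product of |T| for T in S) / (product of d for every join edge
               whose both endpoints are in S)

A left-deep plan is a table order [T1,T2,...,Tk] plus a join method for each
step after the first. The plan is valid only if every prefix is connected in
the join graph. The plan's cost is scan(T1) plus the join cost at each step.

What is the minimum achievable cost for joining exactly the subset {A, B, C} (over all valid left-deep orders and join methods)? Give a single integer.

11100

Selinger DP over subsets of {A,B,C}:
  {A}: scan cost=400, card=400
  {B}: scan cost=300, card=300
  {C}: scan cost=200, card=200
  {AB}: card=15000; try (B,hash)→6200, (A,merge)→7300, (B,merge)→7400, (A,hash)→7800, (A,nl)→120300, (B,nl)→120400; best=6200 via (B,hash)
  {AC}: card=40000; try (C,hash)→4000, (A,merge)→6000, (C,merge)→6200, (A,hash)→7600, (C,nl_idx)→43600, (A,nl)→80200 …(+1); best=4000 via (C,hash)
  {BC}: card=600; try (C,nl_idx)→3300, (C,hash)→3800, (B,merge)→5000, (C,merge)→5100, (B,hash)→5800, (B,nl)→60200 …(+1); best=3300 via (C,nl_idx)
  {ABC}: card=15000; try (A,hash)→11100, (A,merge)→13900, (C,hash)→24400, (B,hash)→49400, (C,nl_idx)→141200, (C,merge)→233000 …(+4); best=11100 via (A,hash)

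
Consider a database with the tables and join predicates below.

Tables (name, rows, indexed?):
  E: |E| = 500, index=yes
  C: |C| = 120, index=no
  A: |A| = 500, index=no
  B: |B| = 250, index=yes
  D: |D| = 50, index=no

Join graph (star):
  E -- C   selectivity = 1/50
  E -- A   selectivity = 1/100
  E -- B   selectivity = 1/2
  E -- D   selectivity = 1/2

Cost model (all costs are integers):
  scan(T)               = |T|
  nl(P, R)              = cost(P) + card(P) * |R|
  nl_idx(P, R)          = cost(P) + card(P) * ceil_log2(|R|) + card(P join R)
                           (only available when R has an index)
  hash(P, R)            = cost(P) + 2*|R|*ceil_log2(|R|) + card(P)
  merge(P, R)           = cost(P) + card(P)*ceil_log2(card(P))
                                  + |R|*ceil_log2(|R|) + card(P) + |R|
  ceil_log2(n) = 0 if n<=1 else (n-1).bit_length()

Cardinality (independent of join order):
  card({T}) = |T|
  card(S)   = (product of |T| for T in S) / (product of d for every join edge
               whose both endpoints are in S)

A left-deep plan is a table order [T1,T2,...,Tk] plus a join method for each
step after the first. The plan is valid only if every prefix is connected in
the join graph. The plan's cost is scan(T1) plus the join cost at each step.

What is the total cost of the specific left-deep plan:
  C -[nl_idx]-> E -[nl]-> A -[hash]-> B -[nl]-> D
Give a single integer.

step 1: scan C: cost=120, card=120
step 2: join E via nl_idx
    card(P join E) = 120*500/(50) = 1200
    cost = 120 + 120*9 + 1200 = 2400
step 3: join A via nl
    card(P join A) = 1200*500/(100) = 6000
    cost = 2400 + 1200*500 = 602400
step 4: join B via hash
    card(P join B) = 6000*250/(2) = 750000
    cost = 602400 + 2*250*8 + 6000 = 612400
step 5: join D via nl
    card(P join D) = 750000*50/(2) = 18750000
    cost = 612400 + 750000*50 = 38112400

38112400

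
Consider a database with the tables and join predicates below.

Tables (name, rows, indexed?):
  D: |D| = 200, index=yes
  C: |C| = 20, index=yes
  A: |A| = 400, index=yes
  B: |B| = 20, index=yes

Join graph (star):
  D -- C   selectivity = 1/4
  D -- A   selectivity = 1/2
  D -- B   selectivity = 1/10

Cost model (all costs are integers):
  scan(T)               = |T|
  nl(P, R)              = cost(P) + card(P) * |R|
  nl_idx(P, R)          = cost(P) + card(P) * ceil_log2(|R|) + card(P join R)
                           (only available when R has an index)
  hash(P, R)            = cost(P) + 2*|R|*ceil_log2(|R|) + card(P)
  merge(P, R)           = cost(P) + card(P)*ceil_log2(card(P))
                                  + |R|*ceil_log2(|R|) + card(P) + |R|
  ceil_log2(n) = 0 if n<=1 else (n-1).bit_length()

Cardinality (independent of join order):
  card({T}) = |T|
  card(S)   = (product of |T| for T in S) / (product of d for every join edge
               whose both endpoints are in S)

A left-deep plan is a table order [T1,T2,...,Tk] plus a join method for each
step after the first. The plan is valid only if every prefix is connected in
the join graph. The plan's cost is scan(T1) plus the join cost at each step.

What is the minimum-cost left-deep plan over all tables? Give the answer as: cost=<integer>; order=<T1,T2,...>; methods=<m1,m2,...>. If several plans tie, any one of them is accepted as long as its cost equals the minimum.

Selinger DP (subsets sized 1..n):
  {D}: scan cost=200, card=200
  {C}: scan cost=20, card=20
  {A}: scan cost=400, card=400
  {B}: scan cost=20, card=20
  {CD}: card=1000; try (C,hash)→600, (D,nl_idx)→1180, (D,merge)→1940, (C,merge)→2120, (C,nl_idx)→2200, (D,hash)→3240 …(+2); best=600 via (C,hash)
  {AD}: card=40000; try (D,hash)→4000, (A,merge)→6000, (D,merge)→6200, (A,hash)→7600, (A,nl_idx)→42000, (D,nl_idx)→43600 …(+2); best=4000 via (D,hash)
  {BD}: card=400; try (D,nl_idx)→580, (B,hash)→600, (B,nl_idx)→1600, (D,merge)→1940, (B,merge)→2120, (D,hash)→3240 …(+2); best=580 via (D,nl_idx)
  {ACD}: card=200000; try (A,hash)→8800, (A,merge)→15600, (C,hash)→44200, (A,nl_idx)→209600, (A,nl)→400600, (C,nl_idx)→404000 …(+2); best=8800 via (A,hash)
  {BCD}: card=2000; try (C,hash)→1180, (B,hash)→1800, (C,nl_idx)→4580, (C,merge)→4700, (B,nl_idx)→7600, (C,nl)→8580 …(+2); best=1180 via (C,hash)
  {ABD}: card=80000; try (A,hash)→8180, (A,merge)→8580, (B,hash)→44200, (A,nl_idx)→84180, (A,nl)→160580, (B,nl_idx)→284000 …(+2); best=8180 via (A,hash)
  {ABCD}: card=400000; try (A,hash)→10380, (A,merge)→29180, (C,hash)→88380, (B,hash)→209000, (A,nl_idx)→419180, (A,nl)→801180 …(+6); best=10380 via (A,hash)

cost=10380; order=B,D,C,A; methods=nl_idx,hash,hash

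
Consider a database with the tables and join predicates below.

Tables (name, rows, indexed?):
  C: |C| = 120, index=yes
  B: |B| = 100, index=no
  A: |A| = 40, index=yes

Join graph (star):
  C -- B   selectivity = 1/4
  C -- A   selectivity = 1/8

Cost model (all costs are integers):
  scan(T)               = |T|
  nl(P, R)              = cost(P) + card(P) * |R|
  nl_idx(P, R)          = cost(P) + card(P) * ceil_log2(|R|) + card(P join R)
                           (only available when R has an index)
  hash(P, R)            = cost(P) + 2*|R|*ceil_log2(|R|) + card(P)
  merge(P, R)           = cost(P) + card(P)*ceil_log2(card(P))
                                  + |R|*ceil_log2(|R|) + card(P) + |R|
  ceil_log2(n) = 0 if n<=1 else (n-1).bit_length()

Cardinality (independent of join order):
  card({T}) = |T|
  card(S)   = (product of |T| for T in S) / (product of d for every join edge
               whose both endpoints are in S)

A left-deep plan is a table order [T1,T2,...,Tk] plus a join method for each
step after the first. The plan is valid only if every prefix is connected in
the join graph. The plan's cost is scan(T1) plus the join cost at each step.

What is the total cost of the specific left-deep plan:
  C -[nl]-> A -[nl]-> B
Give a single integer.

64920

step 1: scan C: cost=120, card=120
step 2: join A via nl
    card(P join A) = 120*40/(8) = 600
    cost = 120 + 120*40 = 4920
step 3: join B via nl
    card(P join B) = 600*100/(4) = 15000
    cost = 4920 + 600*100 = 64920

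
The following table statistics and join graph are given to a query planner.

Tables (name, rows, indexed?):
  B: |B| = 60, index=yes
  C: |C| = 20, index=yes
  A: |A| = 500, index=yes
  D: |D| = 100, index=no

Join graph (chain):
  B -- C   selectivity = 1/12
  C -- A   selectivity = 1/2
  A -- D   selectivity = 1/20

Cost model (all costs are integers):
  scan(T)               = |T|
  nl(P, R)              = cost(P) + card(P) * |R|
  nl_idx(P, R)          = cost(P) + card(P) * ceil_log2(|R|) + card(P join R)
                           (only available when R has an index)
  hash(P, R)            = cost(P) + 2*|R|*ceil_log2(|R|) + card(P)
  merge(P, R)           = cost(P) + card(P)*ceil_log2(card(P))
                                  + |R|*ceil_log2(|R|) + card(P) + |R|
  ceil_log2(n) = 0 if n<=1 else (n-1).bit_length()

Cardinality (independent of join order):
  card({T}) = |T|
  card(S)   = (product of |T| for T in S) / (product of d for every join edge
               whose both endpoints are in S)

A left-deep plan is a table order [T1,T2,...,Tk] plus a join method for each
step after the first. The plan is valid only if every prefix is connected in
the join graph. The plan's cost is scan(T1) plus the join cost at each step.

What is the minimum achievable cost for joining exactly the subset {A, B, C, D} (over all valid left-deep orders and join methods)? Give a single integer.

Selinger DP over subsets of {A,B,C,D}:
  {B}: scan cost=60, card=60
  {C}: scan cost=20, card=20
  {A}: scan cost=500, card=500
  {D}: scan cost=100, card=100
  {BC}: card=100; try (B,nl_idx)→240, (C,hash)→320, (C,nl_idx)→460, (B,merge)→560, (C,merge)→600, (B,hash)→760 …(+2); best=240 via (B,nl_idx)
  {AC}: card=5000; try (C,hash)→1200, (A,merge)→5140, (A,nl_idx)→5200, (C,merge)→5620, (C,nl_idx)→8000, (A,hash)→9040 …(+2); best=1200 via (C,hash)
  {AD}: card=2500; try (D,hash)→2400, (A,nl_idx)→3500, (A,merge)→5900, (D,merge)→6300, (A,hash)→9200, (A,nl)→50100 …(+1); best=2400 via (D,hash)
  {ABC}: card=25000; try (A,merge)→6040, (B,hash)→6920, (A,hash)→9340, (A,nl_idx)→26140, (A,nl)→50240, (B,nl_idx)→56200 …(+2); best=6040 via (A,merge)
  {ACD}: card=25000; try (C,hash)→5100, (D,hash)→7600, (C,merge)→35020, (C,nl_idx)→39900, (C,nl)→52400, (D,merge)→72000 …(+1); best=5100 via (C,hash)
  {ABCD}: card=125000; try (B,hash)→30820, (D,hash)→32440, (B,nl_idx)→280100, (B,merge)→405520, (D,merge)→406840, (B,nl)→1505100 …(+1); best=30820 via (B,hash)

30820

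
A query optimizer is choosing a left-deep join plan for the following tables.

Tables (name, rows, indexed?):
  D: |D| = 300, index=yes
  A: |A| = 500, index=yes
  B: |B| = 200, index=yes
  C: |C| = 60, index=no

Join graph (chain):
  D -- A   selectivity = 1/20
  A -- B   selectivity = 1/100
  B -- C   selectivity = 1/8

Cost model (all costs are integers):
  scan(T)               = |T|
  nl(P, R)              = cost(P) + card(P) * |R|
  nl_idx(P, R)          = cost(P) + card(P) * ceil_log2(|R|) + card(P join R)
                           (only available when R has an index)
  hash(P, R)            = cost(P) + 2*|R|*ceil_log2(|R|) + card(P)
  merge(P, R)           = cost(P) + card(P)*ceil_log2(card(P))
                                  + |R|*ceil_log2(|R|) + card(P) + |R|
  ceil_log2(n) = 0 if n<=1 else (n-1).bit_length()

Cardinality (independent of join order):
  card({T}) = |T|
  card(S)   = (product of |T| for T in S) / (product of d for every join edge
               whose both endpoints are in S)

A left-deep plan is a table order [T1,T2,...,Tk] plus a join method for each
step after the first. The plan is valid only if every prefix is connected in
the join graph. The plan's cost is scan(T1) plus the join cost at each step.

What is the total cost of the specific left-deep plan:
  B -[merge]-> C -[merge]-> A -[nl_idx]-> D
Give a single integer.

205420

step 1: scan B: cost=200, card=200
step 2: join C via merge
    card(P join C) = 200*60/(8) = 1500
    cost = 200 + 200*8 + 60*6 + 200 + 60 = 2420
step 3: join A via merge
    card(P join A) = 1500*500/(100) = 7500
    cost = 2420 + 1500*11 + 500*9 + 1500 + 500 = 25420
step 4: join D via nl_idx
    card(P join D) = 7500*300/(20) = 112500
    cost = 25420 + 7500*9 + 112500 = 205420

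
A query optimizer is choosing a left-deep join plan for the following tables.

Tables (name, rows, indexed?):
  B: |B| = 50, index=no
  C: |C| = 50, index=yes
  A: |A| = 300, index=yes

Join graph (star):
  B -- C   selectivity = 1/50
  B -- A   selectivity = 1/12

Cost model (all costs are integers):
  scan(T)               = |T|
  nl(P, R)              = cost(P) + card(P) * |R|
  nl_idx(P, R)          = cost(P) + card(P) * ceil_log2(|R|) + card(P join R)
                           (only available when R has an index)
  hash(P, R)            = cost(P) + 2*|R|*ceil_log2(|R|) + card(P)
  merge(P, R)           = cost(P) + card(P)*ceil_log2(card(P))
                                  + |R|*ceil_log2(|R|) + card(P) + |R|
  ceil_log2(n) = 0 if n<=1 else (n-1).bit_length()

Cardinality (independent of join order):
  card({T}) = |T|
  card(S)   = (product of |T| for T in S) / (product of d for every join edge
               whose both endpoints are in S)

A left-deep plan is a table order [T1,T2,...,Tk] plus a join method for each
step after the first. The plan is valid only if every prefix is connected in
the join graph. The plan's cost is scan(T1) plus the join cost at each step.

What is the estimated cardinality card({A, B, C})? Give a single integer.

1250

Tables in S: A(300), B(50), C(50)
Edges inside S: B-C(d=50), B-A(d=12)
numerator = 300 * 50 * 50 = 750000
denominator = 50 * 12 = 600
card(S) = 750000 / 600 = 1250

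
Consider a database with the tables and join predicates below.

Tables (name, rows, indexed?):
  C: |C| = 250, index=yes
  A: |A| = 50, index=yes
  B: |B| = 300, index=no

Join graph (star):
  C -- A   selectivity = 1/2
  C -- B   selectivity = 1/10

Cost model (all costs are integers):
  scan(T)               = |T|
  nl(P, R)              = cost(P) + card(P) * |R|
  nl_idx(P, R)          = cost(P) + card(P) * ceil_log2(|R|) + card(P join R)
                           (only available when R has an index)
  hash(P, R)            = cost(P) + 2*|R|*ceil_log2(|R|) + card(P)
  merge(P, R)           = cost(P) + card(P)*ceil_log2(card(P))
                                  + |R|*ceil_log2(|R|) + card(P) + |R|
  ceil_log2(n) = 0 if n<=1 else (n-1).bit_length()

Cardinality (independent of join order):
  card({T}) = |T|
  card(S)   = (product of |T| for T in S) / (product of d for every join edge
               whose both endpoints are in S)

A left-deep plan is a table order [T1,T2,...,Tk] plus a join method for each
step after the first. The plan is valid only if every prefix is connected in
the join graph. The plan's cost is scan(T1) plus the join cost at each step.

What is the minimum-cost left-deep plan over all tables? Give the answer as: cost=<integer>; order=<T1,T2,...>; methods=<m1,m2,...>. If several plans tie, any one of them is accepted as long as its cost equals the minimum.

Selinger DP (subsets sized 1..n):
  {C}: scan cost=250, card=250
  {A}: scan cost=50, card=50
  {B}: scan cost=300, card=300
  {AC}: card=6250; try (A,hash)→1100, (C,merge)→2650, (A,merge)→2850, (C,hash)→4100, (C,nl_idx)→6700, (A,nl_idx)→8000 …(+2); best=1100 via (A,hash)
  {BC}: card=7500; try (C,hash)→4600, (B,merge)→5500, (C,merge)→5550, (B,hash)→5900, (C,nl_idx)→10200, (B,nl)→75250 …(+1); best=4600 via (C,hash)
  {ABC}: card=187500; try (A,hash)→12700, (B,hash)→12750, (B,merge)→91600, (A,merge)→109950, (A,nl_idx)→237100, (A,nl)→379600 …(+1); best=12700 via (A,hash)

cost=12700; order=B,C,A; methods=hash,hash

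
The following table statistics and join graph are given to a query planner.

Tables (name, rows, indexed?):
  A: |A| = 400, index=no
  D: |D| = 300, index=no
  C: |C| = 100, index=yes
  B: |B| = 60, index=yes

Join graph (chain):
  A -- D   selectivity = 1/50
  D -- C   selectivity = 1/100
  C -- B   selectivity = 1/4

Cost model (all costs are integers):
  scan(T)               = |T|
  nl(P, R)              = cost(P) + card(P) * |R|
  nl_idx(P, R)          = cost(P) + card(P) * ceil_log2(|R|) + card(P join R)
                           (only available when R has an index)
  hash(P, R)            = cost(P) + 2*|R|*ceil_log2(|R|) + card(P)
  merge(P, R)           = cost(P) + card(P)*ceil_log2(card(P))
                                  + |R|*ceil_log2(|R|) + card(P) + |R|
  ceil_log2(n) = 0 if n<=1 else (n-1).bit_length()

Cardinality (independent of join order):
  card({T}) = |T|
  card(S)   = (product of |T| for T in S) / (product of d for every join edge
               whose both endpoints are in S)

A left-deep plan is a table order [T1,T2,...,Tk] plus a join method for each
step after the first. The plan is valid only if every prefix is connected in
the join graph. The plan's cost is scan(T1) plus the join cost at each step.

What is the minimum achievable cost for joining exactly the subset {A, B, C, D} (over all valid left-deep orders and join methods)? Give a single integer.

12120

Selinger DP over subsets of {A,B,C,D}:
  {A}: scan cost=400, card=400
  {D}: scan cost=300, card=300
  {C}: scan cost=100, card=100
  {B}: scan cost=60, card=60
  {AD}: card=2400; try (D,hash)→6200, (A,merge)→7300, (D,merge)→7400, (A,hash)→7800, (A,nl)→120300, (D,nl)→120400; best=6200 via (D,hash)
  {CD}: card=300; try (C,hash)→2000, (C,nl_idx)→2700, (D,merge)→3900, (C,merge)→4100, (D,hash)→5600, (D,nl)→30100 …(+1); best=2000 via (C,hash)
  {BC}: card=1500; try (B,hash)→920, (C,merge)→1280, (B,merge)→1320, (C,hash)→1520, (C,nl_idx)→1980, (B,nl_idx)→2200 …(+2); best=920 via (B,hash)
  {ACD}: card=2400; try (A,merge)→9000, (A,hash)→9500, (C,hash)→10000, (C,nl_idx)→25400, (C,merge)→38200, (A,nl)→122000 …(+1); best=9000 via (A,merge)
  {BCD}: card=4500; try (B,hash)→3020, (B,merge)→5420, (D,hash)→7820, (B,nl_idx)→8300, (B,nl)→20000, (D,merge)→21920 …(+1); best=3020 via (B,hash)
  {ABCD}: card=36000; try (B,hash)→12120, (A,hash)→14720, (B,merge)→40620, (B,nl_idx)→59400, (A,merge)→70020, (B,nl)→153000 …(+1); best=12120 via (B,hash)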